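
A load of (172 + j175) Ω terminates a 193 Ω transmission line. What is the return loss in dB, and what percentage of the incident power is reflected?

RL ≈ 7.22 dB; 19% of incident power reflected

Γ = (-21 + j175)/(365 + j175), |Γ| = 0.435
RL = −20·log₁₀(0.435) = 7.22 dB
P_refl/P_inc = |Γ|² = 0.19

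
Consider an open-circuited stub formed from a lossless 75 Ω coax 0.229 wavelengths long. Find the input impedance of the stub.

Z_in ≈ −j9.95 Ω

βl = 2π × 0.229 = 82.4°
tan(βl) = 7.53
For an open-circuited stub, Z_in = −jZ_0·cot(βl) = −jZ_0/tan(βl)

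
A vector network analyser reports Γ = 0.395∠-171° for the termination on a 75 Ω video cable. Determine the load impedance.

Z_L ≈ 32.7 − j4.79 Ω

Z_L = Z_0·(1 + Γ)/(1 − Γ) = 75·(0.61 − j0.0618)/(1.39 + j0.0618)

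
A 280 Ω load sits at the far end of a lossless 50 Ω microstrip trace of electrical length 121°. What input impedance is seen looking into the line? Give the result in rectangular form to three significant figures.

Z_in ≈ 12 + j28.8 Ω

tan(βl) = tan(121°) = -1.66
Z_in = Z_0·(Z_L + jZ_0·tanβl)/(Z_0 + jZ_L·tanβl)
     = 50·(280 − j83.2)/(50 − j466)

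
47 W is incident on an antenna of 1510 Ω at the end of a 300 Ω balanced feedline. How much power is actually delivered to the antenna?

P_delivered ≈ 26 W

Γ = (1510 − 300)/(1510 + 300) = 0.669
|Γ|² = 0.447
P_refl = |Γ|²·P_inc = 21 W, P_del = (1 − |Γ|²)·P_inc = 26 W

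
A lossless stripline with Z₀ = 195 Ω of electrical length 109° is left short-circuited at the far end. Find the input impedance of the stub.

Z_in ≈ −j566 Ω

tan(βl) = -2.9
For a short-circuited stub, Z_in = jZ_0·tan(βl)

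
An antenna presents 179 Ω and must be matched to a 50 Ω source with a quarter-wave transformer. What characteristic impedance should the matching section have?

Z_qwt = √(Z_0·R_L) = √(50 × 179) = √8950

Z_qwt ≈ 94.6 Ω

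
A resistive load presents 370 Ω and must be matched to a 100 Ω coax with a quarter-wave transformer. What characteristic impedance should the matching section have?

Z_qwt = √(Z_0·R_L) = √(100 × 370) = √37000

Z_qwt ≈ 192 Ω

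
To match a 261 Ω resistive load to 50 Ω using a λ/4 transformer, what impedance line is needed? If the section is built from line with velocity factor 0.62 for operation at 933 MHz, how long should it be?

Z_qwt = √(Z_0·R_L) = √(50 × 261) = √13050
λ = 0.62·c/f = 0.199 m, so l = λ/4 = 0.0498 m

Z_qwt ≈ 114 Ω; length ≈ 4.98 cm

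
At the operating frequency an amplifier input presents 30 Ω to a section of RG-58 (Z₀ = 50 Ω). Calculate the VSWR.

VSWR ≈ 1.67

For a purely resistive load, VSWR = R_L/Z_0 or Z_0/R_L (whichever > 1) = 50/30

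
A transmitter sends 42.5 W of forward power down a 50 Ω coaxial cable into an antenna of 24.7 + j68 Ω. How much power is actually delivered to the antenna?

|Γ| = |(-25.3 + j68)/(74.7 + j68)| = 0.718
|Γ|² = 0.516
P_refl = |Γ|²·P_inc = 21.9 W, P_del = (1 − |Γ|²)·P_inc = 20.6 W

P_delivered ≈ 20.6 W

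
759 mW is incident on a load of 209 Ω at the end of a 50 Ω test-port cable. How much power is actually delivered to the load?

P_delivered ≈ 473 mW

Γ = (209 − 50)/(209 + 50) = 0.614
|Γ|² = 0.377
P_refl = |Γ|²·P_inc = 286 mW, P_del = (1 − |Γ|²)·P_inc = 473 mW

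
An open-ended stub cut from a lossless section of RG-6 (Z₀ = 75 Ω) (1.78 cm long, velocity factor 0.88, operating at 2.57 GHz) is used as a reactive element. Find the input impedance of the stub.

λ = v/f = 0.88·c / 2.57 GHz = 0.103 m
βl = 2π·l/λ = 2π × 0.173 = 62.4°
tan(βl) = 1.91
For an open-ended stub, Z_in = −jZ_0·cot(βl) = −jZ_0/tan(βl)

Z_in ≈ −j39.2 Ω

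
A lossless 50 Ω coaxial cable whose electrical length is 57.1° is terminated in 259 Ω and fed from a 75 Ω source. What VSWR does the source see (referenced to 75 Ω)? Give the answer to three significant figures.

tan(βl) = 1.55
Z_in = Z_0·(Z_L + jZ_0·tanβl)/(Z_0 + jZ_L·tanβl) = 13.5 − j30.7 Ω
Γ_s = (Z_in − Z_s)/(Z_in + Z_s) = (-61.5 − j30.7)/(88.5 − j30.7), |Γ_s| = 0.734
VSWR = (1 + |Γ_s|)/(1 − |Γ_s|)

VSWR ≈ 6.52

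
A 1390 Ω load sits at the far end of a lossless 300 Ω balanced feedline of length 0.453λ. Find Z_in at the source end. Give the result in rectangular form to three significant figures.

βl = 2π × 0.453 = 163°
tan(βl) = tan(163°) = -0.304
Z_in = Z_0·(Z_L + jZ_0·tanβl)/(Z_0 + jZ_L·tanβl)
     = 300·(1390 − j91.3)/(300 − j423)

Z_in ≈ 508 + j625 Ω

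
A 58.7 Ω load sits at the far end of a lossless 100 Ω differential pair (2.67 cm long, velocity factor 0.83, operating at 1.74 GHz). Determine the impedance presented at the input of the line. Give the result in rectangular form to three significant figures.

λ = v/f = 0.83·c / 1.74 GHz = 0.143 m
βl = 2π·l/λ = 2π × 0.187 = 67.2°
tan(βl) = tan(67.2°) = 2.38
Z_in = Z_0·(Z_L + jZ_0·tanβl)/(Z_0 + jZ_L·tanβl)
     = 100·(58.7 + j238)/(100 + j139)

Z_in ≈ 132 + j52.9 Ω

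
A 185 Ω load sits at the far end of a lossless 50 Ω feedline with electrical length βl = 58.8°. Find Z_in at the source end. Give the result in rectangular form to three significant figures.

tan(βl) = tan(58.8°) = 1.65
Z_in = Z_0·(Z_L + jZ_0·tanβl)/(Z_0 + jZ_L·tanβl)
     = 50·(185 + j82.6)/(50 + j305)

Z_in ≈ 18 − j27.3 Ω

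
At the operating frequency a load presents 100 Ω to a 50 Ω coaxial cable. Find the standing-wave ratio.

VSWR ≈ 2

For a purely resistive load, VSWR = R_L/Z_0 or Z_0/R_L (whichever > 1) = 100/50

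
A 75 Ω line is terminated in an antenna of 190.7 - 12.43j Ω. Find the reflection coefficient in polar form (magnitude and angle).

Γ ≈ 0.437 ∠ -3.45°

Γ = (Z_L − Z_0)/(Z_L + Z_0) = (115.7 − j12.43)/(265.7 − j12.43)
|Γ| = 116/266 = 0.437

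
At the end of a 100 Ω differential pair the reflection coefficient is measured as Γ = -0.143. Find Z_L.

Z_L = Z_0·(1 + Γ)/(1 − Γ) = 100·(0.857)/(1.14)

Z_L ≈ 75 Ω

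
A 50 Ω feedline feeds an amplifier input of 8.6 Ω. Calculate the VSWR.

For a purely resistive load, VSWR = R_L/Z_0 or Z_0/R_L (whichever > 1) = 50/8.6

VSWR ≈ 5.81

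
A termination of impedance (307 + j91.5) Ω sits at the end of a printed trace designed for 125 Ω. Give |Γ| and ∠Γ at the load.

Γ ≈ 0.461 ∠ 14.7°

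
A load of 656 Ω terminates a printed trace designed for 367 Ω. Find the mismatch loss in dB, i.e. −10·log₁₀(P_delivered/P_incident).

Γ = (656 − 367)/(656 + 367) = 0.283
|Γ|² = 0.0798, so P_del/P_inc = 1 − |Γ|² = 0.92
ML = −10·log₁₀(1 − |Γ|²)

mismatch loss ≈ 0.361 dB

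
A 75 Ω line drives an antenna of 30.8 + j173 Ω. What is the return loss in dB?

RL ≈ 1.11 dB

Γ = (-44.2 + j173)/(105.8 + j173), |Γ| = 0.881
RL = −20·log₁₀|Γ| = −20·log₁₀(0.881)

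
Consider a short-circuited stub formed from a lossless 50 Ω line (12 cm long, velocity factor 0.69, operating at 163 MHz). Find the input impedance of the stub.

Z_in ≈ +j33.7 Ω

λ = v/f = 0.69·c / 163 MHz = 1.27 m
βl = 2π·l/λ = 2π × 0.0945 = 34°
tan(βl) = 0.675
For a short-circuited stub, Z_in = jZ_0·tan(βl)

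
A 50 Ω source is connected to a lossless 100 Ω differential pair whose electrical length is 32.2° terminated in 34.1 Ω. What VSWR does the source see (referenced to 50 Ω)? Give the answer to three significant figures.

VSWR ≈ 2.91

tan(βl) = 0.63
Z_in = Z_0·(Z_L + jZ_0·tanβl)/(Z_0 + jZ_L·tanβl) = 45.5 + j53.2 Ω
Γ_s = (Z_in − Z_s)/(Z_in + Z_s) = (-4.48 + j53.2)/(95.5 + j53.2), |Γ_s| = 0.488
VSWR = (1 + |Γ_s|)/(1 − |Γ_s|)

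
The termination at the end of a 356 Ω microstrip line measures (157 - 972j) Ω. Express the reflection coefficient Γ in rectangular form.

Γ = (Z_L − Z_0)/(Z_L + Z_0) = (-199 − j972)/(513 − j972)

Γ ≈ 0.698 − j0.573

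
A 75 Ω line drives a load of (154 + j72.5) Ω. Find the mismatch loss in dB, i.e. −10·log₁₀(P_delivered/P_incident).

mismatch loss ≈ 0.965 dB

Γ = (79 + j72.5)/(229 + j72.5), |Γ| = 0.446
|Γ|² = 0.199, so P_del/P_inc = 1 − |Γ|² = 0.801
ML = −10·log₁₀(1 − |Γ|²)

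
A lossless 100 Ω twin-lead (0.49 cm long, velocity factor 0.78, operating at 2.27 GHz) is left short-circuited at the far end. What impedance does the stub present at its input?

λ = v/f = 0.78·c / 2.27 GHz = 0.103 m
βl = 2π·l/λ = 2π × 0.0475 = 17.1°
tan(βl) = 0.308
For a short-circuited stub, Z_in = jZ_0·tan(βl)

Z_in ≈ +j30.8 Ω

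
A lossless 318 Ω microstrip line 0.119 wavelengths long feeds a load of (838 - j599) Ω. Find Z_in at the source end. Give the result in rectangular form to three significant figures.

βl = 2π × 0.119 = 42.8°
tan(βl) = tan(42.8°) = 0.927
Z_in = Z_0·(Z_L + jZ_0·tanβl)/(Z_0 + jZ_L·tanβl)
     = 318·(838 − j304)/(873 + j777)

Z_in ≈ 115 − j213 Ω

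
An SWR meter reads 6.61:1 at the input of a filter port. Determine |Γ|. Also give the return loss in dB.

|Γ| = (S − 1)/(S + 1) = (6.61 − 1)/(6.61 + 1) = 5.61/7.61
RL = −20·log₁₀|Γ| = −20·log₁₀(0.737)

|Γ| ≈ 0.737; return loss ≈ 2.65 dB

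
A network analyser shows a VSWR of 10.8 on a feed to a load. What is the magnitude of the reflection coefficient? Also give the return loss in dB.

|Γ| ≈ 0.831; return loss ≈ 1.61 dB

|Γ| = (S − 1)/(S + 1) = (10.8 − 1)/(10.8 + 1) = 9.8/11.8
RL = −20·log₁₀|Γ| = −20·log₁₀(0.831)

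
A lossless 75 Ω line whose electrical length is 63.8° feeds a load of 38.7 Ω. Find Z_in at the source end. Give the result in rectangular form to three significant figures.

Z_in ≈ 94.6 + j53.3 Ω

tan(βl) = tan(63.8°) = 2.03
Z_in = Z_0·(Z_L + jZ_0·tanβl)/(Z_0 + jZ_L·tanβl)
     = 75·(38.7 + j152)/(75 + j78.6)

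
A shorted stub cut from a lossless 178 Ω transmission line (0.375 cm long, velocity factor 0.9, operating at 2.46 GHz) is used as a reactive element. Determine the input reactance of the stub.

λ = v/f = 0.9·c / 2.46 GHz = 0.11 m
βl = 2π·l/λ = 2π × 0.0342 = 12.3°
tan(βl) = 0.218
For a shorted stub, Z_in = jZ_0·tan(βl)

X_in ≈ 38.8 Ω (inductive)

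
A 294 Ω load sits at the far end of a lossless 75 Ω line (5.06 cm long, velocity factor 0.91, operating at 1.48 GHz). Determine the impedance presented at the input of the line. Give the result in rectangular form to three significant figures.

λ = v/f = 0.91·c / 1.48 GHz = 0.184 m
βl = 2π·l/λ = 2π × 0.274 = 98.8°
tan(βl) = tan(98.8°) = -6.49
Z_in = Z_0·(Z_L + jZ_0·tanβl)/(Z_0 + jZ_L·tanβl)
     = 75·(294 − j487)/(75 − j1910)

Z_in ≈ 19.6 + j10.8 Ω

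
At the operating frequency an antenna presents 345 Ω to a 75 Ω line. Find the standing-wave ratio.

For a purely resistive load, VSWR = R_L/Z_0 or Z_0/R_L (whichever > 1) = 345/75

VSWR ≈ 4.6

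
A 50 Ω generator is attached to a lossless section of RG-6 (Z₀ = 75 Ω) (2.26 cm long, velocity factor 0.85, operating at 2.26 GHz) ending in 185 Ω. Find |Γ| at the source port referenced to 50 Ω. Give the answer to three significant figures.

λ = v/f = 0.85·c / 2.26 GHz = 0.113 m
βl = 2π·l/λ = 2π × 0.2 = 72.1°
tan(βl) = 3.1
Z_in = Z_0·(Z_L + jZ_0·tanβl)/(Z_0 + jZ_L·tanβl) = 33 − j19.9 Ω
Γ_s = (Z_in − Z_s)/(Z_in + Z_s) = (-17 − j19.9)/(83 − j19.9), |Γ_s| = 0.306

|Γ| ≈ 0.306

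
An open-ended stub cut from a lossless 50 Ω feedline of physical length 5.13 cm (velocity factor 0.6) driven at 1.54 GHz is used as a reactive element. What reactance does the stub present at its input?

λ = v/f = 0.6·c / 1.54 GHz = 0.117 m
βl = 2π·l/λ = 2π × 0.439 = 158°
tan(βl) = -0.404
For an open-ended stub, Z_in = −jZ_0·cot(βl) = −jZ_0/tan(βl)

X_in ≈ 124 Ω (inductive)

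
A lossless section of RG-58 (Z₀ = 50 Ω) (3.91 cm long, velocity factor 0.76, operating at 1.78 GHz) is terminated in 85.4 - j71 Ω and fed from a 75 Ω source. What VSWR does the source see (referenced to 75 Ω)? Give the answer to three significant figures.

VSWR ≈ 3.79

λ = v/f = 0.76·c / 1.78 GHz = 0.128 m
βl = 2π·l/λ = 2π × 0.305 = 110°
tan(βl) = -2.76
Z_in = Z_0·(Z_L + jZ_0·tanβl)/(Z_0 + jZ_L·tanβl) = 23.9 + j32.9 Ω
Γ_s = (Z_in − Z_s)/(Z_in + Z_s) = (-51.1 + j32.9)/(98.9 + j32.9), |Γ_s| = 0.583
VSWR = (1 + |Γ_s|)/(1 − |Γ_s|)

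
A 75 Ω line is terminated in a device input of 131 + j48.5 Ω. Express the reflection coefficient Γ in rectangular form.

Γ = (Z_L − Z_0)/(Z_L + Z_0) = (56 + j48.5)/(206 + j48.5)

Γ ≈ 0.31 + j0.162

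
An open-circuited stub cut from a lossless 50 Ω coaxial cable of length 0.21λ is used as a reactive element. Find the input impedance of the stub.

βl = 2π × 0.21 = 75.6°
tan(βl) = 3.89
For an open-circuited stub, Z_in = −jZ_0·cot(βl) = −jZ_0/tan(βl)

Z_in ≈ −j12.8 Ω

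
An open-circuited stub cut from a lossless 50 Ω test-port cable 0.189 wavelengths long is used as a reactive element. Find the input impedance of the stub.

βl = 2π × 0.189 = 68°
tan(βl) = 2.48
For an open-circuited stub, Z_in = −jZ_0·cot(βl) = −jZ_0/tan(βl)

Z_in ≈ −j20.2 Ω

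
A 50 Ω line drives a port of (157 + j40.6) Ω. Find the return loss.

RL ≈ 5.31 dB

Γ = (107 + j40.6)/(207 + j40.6), |Γ| = 0.543
RL = −20·log₁₀|Γ| = −20·log₁₀(0.543)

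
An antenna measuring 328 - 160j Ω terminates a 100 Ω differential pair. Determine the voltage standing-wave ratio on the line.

VSWR ≈ 4.12

Γ = (Z_L − Z_0)/(Z_L + Z_0) = (228 − j160)/(428 − j160)
|Γ| = 279/457 = 0.61
VSWR = (1 + |Γ|)/(1 − |Γ|) = 1.61/0.39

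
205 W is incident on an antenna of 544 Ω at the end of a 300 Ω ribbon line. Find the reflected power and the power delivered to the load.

Γ = (544 − 300)/(544 + 300) = 0.289
|Γ|² = 0.0836
P_refl = |Γ|²·P_inc = 17.1 W, P_del = (1 − |Γ|²)·P_inc = 188 W

P_reflected ≈ 17.1 W; P_delivered ≈ 188 W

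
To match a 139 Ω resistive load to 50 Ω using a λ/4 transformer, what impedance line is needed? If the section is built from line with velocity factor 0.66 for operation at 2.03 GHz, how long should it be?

Z_qwt ≈ 83.4 Ω; length ≈ 2.44 cm

Z_qwt = √(Z_0·R_L) = √(50 × 139) = √6950
λ = 0.66·c/f = 0.0975 m, so l = λ/4 = 0.0244 m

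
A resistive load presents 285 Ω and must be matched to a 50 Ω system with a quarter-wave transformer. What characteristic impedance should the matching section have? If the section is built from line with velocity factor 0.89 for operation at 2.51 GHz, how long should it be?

Z_qwt ≈ 119 Ω; length ≈ 2.66 cm

Z_qwt = √(Z_0·R_L) = √(50 × 285) = √14250
λ = 0.89·c/f = 0.106 m, so l = λ/4 = 0.0266 m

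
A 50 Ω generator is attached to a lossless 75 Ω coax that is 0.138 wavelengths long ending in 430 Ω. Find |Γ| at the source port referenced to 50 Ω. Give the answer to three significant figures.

βl = 2π × 0.138 = 49.7°
tan(βl) = 1.18
Z_in = Z_0·(Z_L + jZ_0·tanβl)/(Z_0 + jZ_L·tanβl) = 22 − j60.4 Ω
Γ_s = (Z_in − Z_s)/(Z_in + Z_s) = (-28 − j60.4)/(72 − j60.4), |Γ_s| = 0.708

|Γ| ≈ 0.708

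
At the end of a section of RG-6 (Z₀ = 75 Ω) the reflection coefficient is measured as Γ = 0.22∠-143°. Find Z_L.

Z_L = Z_0·(1 + Γ)/(1 − Γ) = 75·(0.824 − j0.132)/(1.18 + j0.132)

Z_L ≈ 51 − j14.2 Ω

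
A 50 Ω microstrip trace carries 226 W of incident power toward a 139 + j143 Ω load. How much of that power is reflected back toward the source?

|Γ| = |(89 + j143)/(189 + j143)| = 0.711
|Γ|² = 0.505
P_refl = |Γ|²·P_inc = 114 W, P_del = (1 − |Γ|²)·P_inc = 112 W

P_reflected ≈ 114 W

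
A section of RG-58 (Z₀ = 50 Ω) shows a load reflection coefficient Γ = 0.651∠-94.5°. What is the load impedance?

Z_L = Z_0·(1 + Γ)/(1 − Γ) = 50·(0.949 − j0.649)/(1.05 + j0.649)

Z_L ≈ 18.9 − j42.5 Ω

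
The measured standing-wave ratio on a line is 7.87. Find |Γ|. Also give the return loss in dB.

|Γ| = (S − 1)/(S + 1) = (7.87 − 1)/(7.87 + 1) = 6.87/8.87
RL = −20·log₁₀|Γ| = −20·log₁₀(0.775)

|Γ| ≈ 0.775; return loss ≈ 2.22 dB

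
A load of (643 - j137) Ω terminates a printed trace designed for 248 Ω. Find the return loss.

RL ≈ 6.67 dB

Γ = (395 − j137)/(891 − j137), |Γ| = 0.464
RL = −20·log₁₀|Γ| = −20·log₁₀(0.464)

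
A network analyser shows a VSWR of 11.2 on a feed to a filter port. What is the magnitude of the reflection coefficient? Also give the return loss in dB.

|Γ| ≈ 0.836; return loss ≈ 1.56 dB

|Γ| = (S − 1)/(S + 1) = (11.2 − 1)/(11.2 + 1) = 10.2/12.2
RL = −20·log₁₀|Γ| = −20·log₁₀(0.836)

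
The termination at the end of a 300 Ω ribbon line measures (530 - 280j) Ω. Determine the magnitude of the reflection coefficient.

|Γ| ≈ 0.414

Γ = (Z_L − Z_0)/(Z_L + Z_0) = (230 − j280)/(830 − j280)
|Γ| = 362/876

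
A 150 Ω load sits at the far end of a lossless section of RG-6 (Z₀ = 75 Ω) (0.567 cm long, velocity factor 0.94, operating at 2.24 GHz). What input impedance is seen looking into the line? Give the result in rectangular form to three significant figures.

λ = v/f = 0.94·c / 2.24 GHz = 0.126 m
βl = 2π·l/λ = 2π × 0.045 = 16.2°
tan(βl) = tan(16.2°) = 0.291
Z_in = Z_0·(Z_L + jZ_0·tanβl)/(Z_0 + jZ_L·tanβl)
     = 75·(150 + j21.8)/(75 + j43.6)

Z_in ≈ 122 − j48.9 Ω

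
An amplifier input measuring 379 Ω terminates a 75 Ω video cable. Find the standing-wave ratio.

Γ = (379 − 75)/(379 + 75) = 0.67
VSWR = (1 + 0.67)/(1 − 0.67)

VSWR ≈ 5.05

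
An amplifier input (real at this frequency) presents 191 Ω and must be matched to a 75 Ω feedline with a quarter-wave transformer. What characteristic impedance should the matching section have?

Z_qwt ≈ 120 Ω

Z_qwt = √(Z_0·R_L) = √(75 × 191) = √14320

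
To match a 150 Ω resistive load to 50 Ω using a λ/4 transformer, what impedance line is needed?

Z_qwt = √(Z_0·R_L) = √(50 × 150) = √7500

Z_qwt ≈ 86.6 Ω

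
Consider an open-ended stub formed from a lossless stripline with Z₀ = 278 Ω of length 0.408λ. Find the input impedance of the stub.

Z_in ≈ +j426 Ω

βl = 2π × 0.408 = 147°
tan(βl) = -0.652
For an open-ended stub, Z_in = −jZ_0·cot(βl) = −jZ_0/tan(βl)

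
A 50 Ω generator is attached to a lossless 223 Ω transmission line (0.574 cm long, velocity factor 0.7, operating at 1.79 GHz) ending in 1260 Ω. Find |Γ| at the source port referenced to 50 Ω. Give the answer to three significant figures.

λ = v/f = 0.7·c / 1.79 GHz = 0.117 m
βl = 2π·l/λ = 2π × 0.0489 = 17.6°
tan(βl) = 0.317
Z_in = Z_0·(Z_L + jZ_0·tanβl)/(Z_0 + jZ_L·tanβl) = 329 − j519 Ω
Γ_s = (Z_in − Z_s)/(Z_in + Z_s) = (279 − j519)/(379 − j519), |Γ_s| = 0.917

|Γ| ≈ 0.917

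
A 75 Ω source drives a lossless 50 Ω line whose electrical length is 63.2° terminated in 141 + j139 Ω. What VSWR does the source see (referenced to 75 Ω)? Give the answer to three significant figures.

VSWR ≈ 6.89

tan(βl) = 1.98
Z_in = Z_0·(Z_L + jZ_0·tanβl)/(Z_0 + jZ_L·tanβl) = 13.5 − j36.1 Ω
Γ_s = (Z_in − Z_s)/(Z_in + Z_s) = (-61.5 − j36.1)/(88.5 − j36.1), |Γ_s| = 0.746
VSWR = (1 + |Γ_s|)/(1 − |Γ_s|)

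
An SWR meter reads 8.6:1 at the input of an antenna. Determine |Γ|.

|Γ| ≈ 0.792

|Γ| = (S − 1)/(S + 1) = (8.6 − 1)/(8.6 + 1) = 7.6/9.6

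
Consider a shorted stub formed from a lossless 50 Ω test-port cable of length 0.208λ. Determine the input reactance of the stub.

βl = 2π × 0.208 = 74.9°
tan(βl) = 3.7
For a shorted stub, Z_in = jZ_0·tan(βl)

X_in ≈ 185 Ω (inductive)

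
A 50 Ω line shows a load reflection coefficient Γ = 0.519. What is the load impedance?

Z_L ≈ 158 Ω

Z_L = Z_0·(1 + Γ)/(1 − Γ) = 50·(1.52)/(0.481)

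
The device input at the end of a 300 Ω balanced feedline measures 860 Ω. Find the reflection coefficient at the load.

Γ = 0.483

Γ = (Z_L − Z_0)/(Z_L + Z_0) = (860 − 300)/(860 + 300) = 560/1160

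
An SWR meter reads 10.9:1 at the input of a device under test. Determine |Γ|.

|Γ| = (S − 1)/(S + 1) = (10.9 − 1)/(10.9 + 1) = 9.9/11.9

|Γ| ≈ 0.832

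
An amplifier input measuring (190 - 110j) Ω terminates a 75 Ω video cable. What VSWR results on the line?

VSWR ≈ 3.49

Γ = (Z_L − Z_0)/(Z_L + Z_0) = (115 − j110)/(265 − j110)
|Γ| = 159/287 = 0.555
VSWR = (1 + |Γ|)/(1 − |Γ|) = 1.55/0.445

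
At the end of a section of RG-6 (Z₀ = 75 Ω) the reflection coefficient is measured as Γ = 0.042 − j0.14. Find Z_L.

Z_L = Z_0·(1 + Γ)/(1 − Γ) = 75·(1.04 − j0.14)/(0.958 + j0.14)

Z_L ≈ 78.3 − j22.4 Ω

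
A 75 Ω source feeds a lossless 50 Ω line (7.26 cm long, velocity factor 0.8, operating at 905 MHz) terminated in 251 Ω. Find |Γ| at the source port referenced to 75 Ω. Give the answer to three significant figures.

λ = v/f = 0.8·c / 905 MHz = 0.265 m
βl = 2π·l/λ = 2π × 0.274 = 98.6°
tan(βl) = -6.65
Z_in = Z_0·(Z_L + jZ_0·tanβl)/(Z_0 + jZ_L·tanβl) = 10.2 + j7.22 Ω
Γ_s = (Z_in − Z_s)/(Z_in + Z_s) = (-64.8 + j7.22)/(85.2 + j7.22), |Γ_s| = 0.763

|Γ| ≈ 0.763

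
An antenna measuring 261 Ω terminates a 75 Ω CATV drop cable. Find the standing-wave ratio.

VSWR ≈ 3.48

Γ = (261 − 75)/(261 + 75) = 0.554
VSWR = (1 + 0.554)/(1 − 0.554)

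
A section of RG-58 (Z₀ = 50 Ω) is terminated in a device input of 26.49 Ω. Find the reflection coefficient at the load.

Γ = -0.307

Γ = (Z_L − Z_0)/(Z_L + Z_0) = (26.49 − 50)/(26.49 + 50) = -23.51/76.49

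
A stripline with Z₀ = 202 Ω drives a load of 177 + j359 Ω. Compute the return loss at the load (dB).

RL ≈ 3.23 dB

Γ = (-25 + j359)/(379 + j359), |Γ| = 0.689
RL = −20·log₁₀|Γ| = −20·log₁₀(0.689)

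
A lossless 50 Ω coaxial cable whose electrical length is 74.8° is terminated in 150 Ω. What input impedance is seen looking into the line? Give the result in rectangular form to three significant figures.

Z_in ≈ 17.8 − j12 Ω

tan(βl) = tan(74.8°) = 3.68
Z_in = Z_0·(Z_L + jZ_0·tanβl)/(Z_0 + jZ_L·tanβl)
     = 50·(150 + j184)/(50 + j552)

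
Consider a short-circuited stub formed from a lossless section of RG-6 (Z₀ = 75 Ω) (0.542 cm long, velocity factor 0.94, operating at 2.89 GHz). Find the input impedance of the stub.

Z_in ≈ +j27.3 Ω

λ = v/f = 0.94·c / 2.89 GHz = 0.0976 m
βl = 2π·l/λ = 2π × 0.0555 = 20°
tan(βl) = 0.364
For a short-circuited stub, Z_in = jZ_0·tan(βl)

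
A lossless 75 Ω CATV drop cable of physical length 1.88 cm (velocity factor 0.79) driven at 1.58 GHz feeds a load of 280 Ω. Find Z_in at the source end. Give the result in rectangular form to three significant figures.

λ = v/f = 0.79·c / 1.58 GHz = 0.15 m
βl = 2π·l/λ = 2π × 0.125 = 45.1°
tan(βl) = tan(45.1°) = 1
Z_in = Z_0·(Z_L + jZ_0·tanβl)/(Z_0 + jZ_L·tanβl)
     = 75·(280 + j75.3)/(75 + j281)

Z_in ≈ 37.4 − j64.7 Ω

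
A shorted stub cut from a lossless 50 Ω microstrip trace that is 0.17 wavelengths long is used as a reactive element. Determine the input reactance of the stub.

βl = 2π × 0.17 = 61.2°
tan(βl) = 1.82
For a shorted stub, Z_in = jZ_0·tan(βl)

X_in ≈ 90.9 Ω (inductive)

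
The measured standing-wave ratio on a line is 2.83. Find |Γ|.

|Γ| ≈ 0.478

|Γ| = (S − 1)/(S + 1) = (2.83 − 1)/(2.83 + 1) = 1.83/3.83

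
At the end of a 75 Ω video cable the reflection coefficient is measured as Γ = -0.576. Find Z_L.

Z_L = Z_0·(1 + Γ)/(1 − Γ) = 75·(0.424)/(1.58)

Z_L ≈ 20.2 Ω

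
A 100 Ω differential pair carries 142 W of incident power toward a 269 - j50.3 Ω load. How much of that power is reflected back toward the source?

P_reflected ≈ 31.8 W

|Γ| = |(169 − j50.3)/(369 − j50.3)| = 0.473
|Γ|² = 0.224
P_refl = |Γ|²·P_inc = 31.8 W, P_del = (1 − |Γ|²)·P_inc = 110 W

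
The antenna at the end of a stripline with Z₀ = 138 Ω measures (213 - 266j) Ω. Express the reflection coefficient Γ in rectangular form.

Γ ≈ 0.501 − j0.379

Γ = (Z_L − Z_0)/(Z_L + Z_0) = (75 − j266)/(351 − j266)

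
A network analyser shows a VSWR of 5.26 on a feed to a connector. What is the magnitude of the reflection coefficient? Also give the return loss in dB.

|Γ| ≈ 0.681; return loss ≈ 3.34 dB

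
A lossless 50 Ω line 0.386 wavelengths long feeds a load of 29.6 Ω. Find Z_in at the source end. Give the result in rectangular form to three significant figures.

βl = 2π × 0.386 = 139°
tan(βl) = tan(139°) = -0.871
Z_in = Z_0·(Z_L + jZ_0·tanβl)/(Z_0 + jZ_L·tanβl)
     = 50·(29.6 − j43.5)/(50 − j25.8)

Z_in ≈ 41.1 − j22.3 Ω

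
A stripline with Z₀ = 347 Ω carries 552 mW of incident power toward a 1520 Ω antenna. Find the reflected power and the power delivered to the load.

P_reflected ≈ 218 mW; P_delivered ≈ 334 mW

Γ = (1520 − 347)/(1520 + 347) = 0.628
|Γ|² = 0.395
P_refl = |Γ|²·P_inc = 218 mW, P_del = (1 − |Γ|²)·P_inc = 334 mW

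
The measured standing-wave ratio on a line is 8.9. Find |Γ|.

|Γ| ≈ 0.798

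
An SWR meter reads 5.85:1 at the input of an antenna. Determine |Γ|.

|Γ| = (S − 1)/(S + 1) = (5.85 − 1)/(5.85 + 1) = 4.85/6.85

|Γ| ≈ 0.708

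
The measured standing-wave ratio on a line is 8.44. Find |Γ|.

|Γ| ≈ 0.788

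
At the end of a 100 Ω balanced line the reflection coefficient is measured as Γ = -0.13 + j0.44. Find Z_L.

Z_L = Z_0·(1 + Γ)/(1 − Γ) = 100·(0.87 + j0.44)/(1.13 − j0.44)

Z_L ≈ 53.7 + j59.8 Ω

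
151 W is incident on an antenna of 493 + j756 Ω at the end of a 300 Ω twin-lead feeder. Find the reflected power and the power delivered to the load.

|Γ| = |(193 + j756)/(793 + j756)| = 0.712
|Γ|² = 0.507
P_refl = |Γ|²·P_inc = 76.6 W, P_del = (1 − |Γ|²)·P_inc = 74.4 W

P_reflected ≈ 76.6 W; P_delivered ≈ 74.4 W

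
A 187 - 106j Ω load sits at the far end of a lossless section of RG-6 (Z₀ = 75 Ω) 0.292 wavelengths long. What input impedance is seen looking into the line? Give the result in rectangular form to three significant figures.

Z_in ≈ 26.7 + j32.5 Ω

βl = 2π × 0.292 = 105°
tan(βl) = tan(105°) = -3.7
Z_in = Z_0·(Z_L + jZ_0·tanβl)/(Z_0 + jZ_L·tanβl)
     = 75·(187 − j384)/(-317 − j692)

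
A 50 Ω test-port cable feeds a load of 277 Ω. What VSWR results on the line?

Γ = (277 − 50)/(277 + 50) = 0.694
VSWR = (1 + 0.694)/(1 − 0.694)

VSWR ≈ 5.54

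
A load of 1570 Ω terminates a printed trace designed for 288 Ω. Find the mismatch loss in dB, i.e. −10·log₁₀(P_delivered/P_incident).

Γ = (1570 − 288)/(1570 + 288) = 0.69
|Γ|² = 0.476, so P_del/P_inc = 1 − |Γ|² = 0.524
ML = −10·log₁₀(1 − |Γ|²)

mismatch loss ≈ 2.81 dB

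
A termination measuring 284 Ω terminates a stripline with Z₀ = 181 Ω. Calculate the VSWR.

Γ = (284 − 181)/(284 + 181) = 0.222
VSWR = (1 + 0.222)/(1 − 0.222)

VSWR ≈ 1.57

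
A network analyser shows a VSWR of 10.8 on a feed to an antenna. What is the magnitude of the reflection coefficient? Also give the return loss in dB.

|Γ| = (S − 1)/(S + 1) = (10.8 − 1)/(10.8 + 1) = 9.8/11.8
RL = −20·log₁₀|Γ| = −20·log₁₀(0.831)

|Γ| ≈ 0.831; return loss ≈ 1.61 dB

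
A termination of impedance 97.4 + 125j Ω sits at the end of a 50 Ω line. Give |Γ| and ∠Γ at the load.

Γ ≈ 0.692 ∠ 28.9°

Γ = (Z_L − Z_0)/(Z_L + Z_0) = (47.4 + j125)/(147.4 + j125)
|Γ| = 134/193 = 0.692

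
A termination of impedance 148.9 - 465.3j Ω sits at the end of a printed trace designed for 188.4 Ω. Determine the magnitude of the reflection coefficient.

|Γ| ≈ 0.813

Γ = (Z_L − Z_0)/(Z_L + Z_0) = (-39.5 − j465.3)/(337.3 − j465.3)
|Γ| = 467/575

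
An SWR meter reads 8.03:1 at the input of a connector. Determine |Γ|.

|Γ| ≈ 0.779

|Γ| = (S − 1)/(S + 1) = (8.03 − 1)/(8.03 + 1) = 7.03/9.03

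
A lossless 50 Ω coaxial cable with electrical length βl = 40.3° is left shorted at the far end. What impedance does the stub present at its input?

Z_in ≈ +j42.4 Ω

tan(βl) = 0.848
For a shorted stub, Z_in = jZ_0·tan(βl)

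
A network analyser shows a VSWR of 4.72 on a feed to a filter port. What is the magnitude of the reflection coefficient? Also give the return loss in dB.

|Γ| ≈ 0.65; return loss ≈ 3.74 dB

|Γ| = (S − 1)/(S + 1) = (4.72 − 1)/(4.72 + 1) = 3.72/5.72
RL = −20·log₁₀|Γ| = −20·log₁₀(0.65)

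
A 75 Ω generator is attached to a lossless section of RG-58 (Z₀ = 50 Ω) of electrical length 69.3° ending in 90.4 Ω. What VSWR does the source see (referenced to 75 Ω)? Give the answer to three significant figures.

tan(βl) = 2.65
Z_in = Z_0·(Z_L + jZ_0·tanβl)/(Z_0 + jZ_L·tanβl) = 30.3 − j12.6 Ω
Γ_s = (Z_in − Z_s)/(Z_in + Z_s) = (-44.7 − j12.6)/(105 − j12.6), |Γ_s| = 0.438
VSWR = (1 + |Γ_s|)/(1 − |Γ_s|)

VSWR ≈ 2.56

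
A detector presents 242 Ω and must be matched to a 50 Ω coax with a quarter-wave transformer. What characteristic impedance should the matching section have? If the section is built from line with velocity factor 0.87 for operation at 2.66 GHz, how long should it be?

Z_qwt ≈ 110 Ω; length ≈ 2.45 cm

Z_qwt = √(Z_0·R_L) = √(50 × 242) = √12100
λ = 0.87·c/f = 0.0981 m, so l = λ/4 = 0.0245 m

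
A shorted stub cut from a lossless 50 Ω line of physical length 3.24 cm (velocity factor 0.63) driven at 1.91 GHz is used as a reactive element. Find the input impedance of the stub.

Z_in ≈ −j94.5 Ω

λ = v/f = 0.63·c / 1.91 GHz = 0.099 m
βl = 2π·l/λ = 2π × 0.327 = 118°
tan(βl) = -1.89
For a shorted stub, Z_in = jZ_0·tan(βl)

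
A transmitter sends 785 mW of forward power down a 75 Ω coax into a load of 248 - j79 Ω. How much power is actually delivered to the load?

|Γ| = |(173 − j79)/(323 − j79)| = 0.572
|Γ|² = 0.327
P_refl = |Γ|²·P_inc = 257 mW, P_del = (1 − |Γ|²)·P_inc = 528 mW

P_delivered ≈ 528 mW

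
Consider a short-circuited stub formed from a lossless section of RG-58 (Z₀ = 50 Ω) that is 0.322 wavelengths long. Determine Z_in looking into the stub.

Z_in ≈ −j103 Ω

βl = 2π × 0.322 = 116°
tan(βl) = -2.06
For a short-circuited stub, Z_in = jZ_0·tan(βl)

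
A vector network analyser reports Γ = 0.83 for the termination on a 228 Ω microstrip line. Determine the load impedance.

Z_L = Z_0·(1 + Γ)/(1 − Γ) = 228·(1.83)/(0.17)

Z_L ≈ 2450 Ω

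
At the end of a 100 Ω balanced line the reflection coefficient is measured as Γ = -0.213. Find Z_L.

Z_L = Z_0·(1 + Γ)/(1 − Γ) = 100·(0.787)/(1.21)

Z_L ≈ 64.9 Ω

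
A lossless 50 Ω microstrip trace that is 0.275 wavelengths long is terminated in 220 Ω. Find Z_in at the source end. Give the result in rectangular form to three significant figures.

βl = 2π × 0.275 = 99°
tan(βl) = tan(99°) = -6.31
Z_in = Z_0·(Z_L + jZ_0·tanβl)/(Z_0 + jZ_L·tanβl)
     = 50·(220 − j316)/(50 − j1390)

Z_in ≈ 11.6 + j7.5 Ω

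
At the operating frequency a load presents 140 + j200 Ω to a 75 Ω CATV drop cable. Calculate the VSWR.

Γ = (Z_L − Z_0)/(Z_L + Z_0) = (65 + j200)/(215 + j200)
|Γ| = 210/294 = 0.716
VSWR = (1 + |Γ|)/(1 − |Γ|) = 1.72/0.284

VSWR ≈ 6.05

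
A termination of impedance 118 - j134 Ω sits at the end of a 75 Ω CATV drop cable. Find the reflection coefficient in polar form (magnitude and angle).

Γ ≈ 0.599 ∠ -37.4°

Γ = (Z_L − Z_0)/(Z_L + Z_0) = (43 − j134)/(193 − j134)
|Γ| = 141/235 = 0.599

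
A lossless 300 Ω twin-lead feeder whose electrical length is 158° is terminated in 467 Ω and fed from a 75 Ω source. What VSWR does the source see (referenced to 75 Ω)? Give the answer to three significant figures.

VSWR ≈ 5.73

tan(βl) = -0.404
Z_in = Z_0·(Z_L + jZ_0·tanβl)/(Z_0 + jZ_L·tanβl) = 389 + j124 Ω
Γ_s = (Z_in − Z_s)/(Z_in + Z_s) = (314 + j124)/(464 + j124), |Γ_s| = 0.703
VSWR = (1 + |Γ_s|)/(1 − |Γ_s|)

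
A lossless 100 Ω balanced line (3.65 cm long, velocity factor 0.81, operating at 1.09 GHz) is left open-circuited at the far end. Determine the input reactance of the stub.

λ = v/f = 0.81·c / 1.09 GHz = 0.223 m
βl = 2π·l/λ = 2π × 0.164 = 58.9°
tan(βl) = 1.66
For an open-circuited stub, Z_in = −jZ_0·cot(βl) = −jZ_0/tan(βl)

X_in ≈ -60.2 Ω (capacitive)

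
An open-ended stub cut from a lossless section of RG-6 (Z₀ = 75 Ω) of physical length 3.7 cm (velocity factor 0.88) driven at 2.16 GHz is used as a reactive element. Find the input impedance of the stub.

Z_in ≈ +j25.8 Ω

λ = v/f = 0.88·c / 2.16 GHz = 0.122 m
βl = 2π·l/λ = 2π × 0.303 = 109°
tan(βl) = -2.91
For an open-ended stub, Z_in = −jZ_0·cot(βl) = −jZ_0/tan(βl)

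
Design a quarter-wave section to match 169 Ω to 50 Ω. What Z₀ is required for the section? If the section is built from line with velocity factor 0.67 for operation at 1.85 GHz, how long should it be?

Z_qwt = √(Z_0·R_L) = √(50 × 169) = √8450
λ = 0.67·c/f = 0.109 m, so l = λ/4 = 0.0272 m

Z_qwt ≈ 91.9 Ω; length ≈ 2.72 cm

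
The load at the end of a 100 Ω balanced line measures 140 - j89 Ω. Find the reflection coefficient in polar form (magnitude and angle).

Γ = (Z_L − Z_0)/(Z_L + Z_0) = (40 − j89)/(240 − j89)
|Γ| = 97.6/256 = 0.381

Γ ≈ 0.381 ∠ -45.5°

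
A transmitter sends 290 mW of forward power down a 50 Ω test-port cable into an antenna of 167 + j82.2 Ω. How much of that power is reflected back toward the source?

|Γ| = |(117 + j82.2)/(217 + j82.2)| = 0.616
|Γ|² = 0.38
P_refl = |Γ|²·P_inc = 110 mW, P_del = (1 − |Γ|²)·P_inc = 180 mW

P_reflected ≈ 110 mW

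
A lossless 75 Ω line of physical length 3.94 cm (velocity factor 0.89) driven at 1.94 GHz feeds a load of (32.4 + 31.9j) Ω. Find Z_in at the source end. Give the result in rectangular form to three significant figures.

Z_in ≈ 55.2 − j66.6 Ω

λ = v/f = 0.89·c / 1.94 GHz = 0.138 m
βl = 2π·l/λ = 2π × 0.286 = 103°
tan(βl) = tan(103°) = -4.31
Z_in = Z_0·(Z_L + jZ_0·tanβl)/(Z_0 + jZ_L·tanβl)
     = 75·(32.4 − j291)/(213 − j140)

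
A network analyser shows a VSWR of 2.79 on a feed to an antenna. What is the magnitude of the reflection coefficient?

|Γ| ≈ 0.472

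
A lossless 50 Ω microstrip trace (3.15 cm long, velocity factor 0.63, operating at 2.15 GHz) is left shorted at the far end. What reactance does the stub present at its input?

λ = v/f = 0.63·c / 2.15 GHz = 0.0879 m
βl = 2π·l/λ = 2π × 0.358 = 129°
tan(βl) = -1.23
For a shorted stub, Z_in = jZ_0·tan(βl)

X_in ≈ -61.7 Ω (capacitive)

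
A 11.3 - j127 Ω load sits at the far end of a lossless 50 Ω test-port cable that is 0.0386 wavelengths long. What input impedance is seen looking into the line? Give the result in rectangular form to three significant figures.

βl = 2π × 0.0386 = 13.9°
tan(βl) = tan(13.9°) = 0.247
Z_in = Z_0·(Z_L + jZ_0·tanβl)/(Z_0 + jZ_L·tanβl)
     = 50·(11.3 − j115)/(81.4 + j2.8)

Z_in ≈ 4.52 − j70.5 Ω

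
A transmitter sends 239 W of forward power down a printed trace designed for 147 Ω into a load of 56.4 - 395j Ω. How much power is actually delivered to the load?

P_delivered ≈ 40.2 W

|Γ| = |(-90.6 − j395)/(203.4 − j395)| = 0.912
|Γ|² = 0.832
P_refl = |Γ|²·P_inc = 199 W, P_del = (1 − |Γ|²)·P_inc = 40.2 W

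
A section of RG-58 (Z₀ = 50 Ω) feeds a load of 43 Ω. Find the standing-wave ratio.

Γ = (43 − 50)/(43 + 50) = -0.0753
VSWR = (1 + 0.0753)/(1 − 0.0753)

VSWR ≈ 1.16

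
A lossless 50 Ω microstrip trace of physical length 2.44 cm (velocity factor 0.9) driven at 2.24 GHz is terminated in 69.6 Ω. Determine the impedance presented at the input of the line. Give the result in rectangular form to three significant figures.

Z_in ≈ 37.5 − j7.11 Ω

λ = v/f = 0.9·c / 2.24 GHz = 0.121 m
βl = 2π·l/λ = 2π × 0.202 = 72.9°
tan(βl) = tan(72.9°) = 3.25
Z_in = Z_0·(Z_L + jZ_0·tanβl)/(Z_0 + jZ_L·tanβl)
     = 50·(69.6 + j162)/(50 + j226)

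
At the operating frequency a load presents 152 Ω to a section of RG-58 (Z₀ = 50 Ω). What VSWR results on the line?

Γ = (152 − 50)/(152 + 50) = 0.505
VSWR = (1 + 0.505)/(1 − 0.505)

VSWR ≈ 3.04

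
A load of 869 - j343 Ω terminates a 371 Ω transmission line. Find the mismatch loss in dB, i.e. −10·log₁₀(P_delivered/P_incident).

Γ = (498 − j343)/(1240 − j343), |Γ| = 0.47
|Γ|² = 0.221, so P_del/P_inc = 1 − |Γ|² = 0.779
ML = −10·log₁₀(1 − |Γ|²)

mismatch loss ≈ 1.08 dB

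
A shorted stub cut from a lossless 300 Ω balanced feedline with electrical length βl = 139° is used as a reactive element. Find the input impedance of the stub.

Z_in ≈ −j261 Ω

tan(βl) = -0.869
For a shorted stub, Z_in = jZ_0·tan(βl)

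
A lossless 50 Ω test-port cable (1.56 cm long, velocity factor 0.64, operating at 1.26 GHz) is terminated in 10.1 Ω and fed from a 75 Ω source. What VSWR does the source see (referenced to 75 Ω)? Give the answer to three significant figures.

VSWR ≈ 5.97

λ = v/f = 0.64·c / 1.26 GHz = 0.152 m
βl = 2π·l/λ = 2π × 0.102 = 36.9°
tan(βl) = 0.75
Z_in = Z_0·(Z_L + jZ_0·tanβl)/(Z_0 + jZ_L·tanβl) = 15.4 + j35.1 Ω
Γ_s = (Z_in − Z_s)/(Z_in + Z_s) = (-59.6 + j35.1)/(90.4 + j35.1), |Γ_s| = 0.713
VSWR = (1 + |Γ_s|)/(1 − |Γ_s|)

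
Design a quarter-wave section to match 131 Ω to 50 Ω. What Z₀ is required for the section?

Z_qwt ≈ 80.9 Ω

Z_qwt = √(Z_0·R_L) = √(50 × 131) = √6550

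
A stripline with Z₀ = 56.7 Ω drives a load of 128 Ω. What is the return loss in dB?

Γ = (128 − 56.7)/(128 + 56.7) = 0.386
RL = −20·log₁₀|Γ| = −20·log₁₀(0.386)

RL ≈ 8.27 dB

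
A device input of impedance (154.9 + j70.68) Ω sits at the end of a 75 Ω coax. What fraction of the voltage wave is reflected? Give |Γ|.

|Γ| ≈ 0.444

Γ = (Z_L − Z_0)/(Z_L + Z_0) = (79.9 + j70.68)/(229.9 + j70.68)
|Γ| = 107/241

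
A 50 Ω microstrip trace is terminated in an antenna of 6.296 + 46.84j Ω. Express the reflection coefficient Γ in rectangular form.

Γ = (Z_L − Z_0)/(Z_L + Z_0) = (-43.7 + j46.84)/(56.3 + j46.84)

Γ ≈ -0.0497 + j0.873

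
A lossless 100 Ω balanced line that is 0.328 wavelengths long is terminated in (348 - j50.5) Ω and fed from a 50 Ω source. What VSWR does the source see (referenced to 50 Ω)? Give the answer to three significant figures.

βl = 2π × 0.328 = 118°
tan(βl) = -1.87
Z_in = Z_0·(Z_L + jZ_0·tanβl)/(Z_0 + jZ_L·tanβl) = 36.9 + j53 Ω
Γ_s = (Z_in − Z_s)/(Z_in + Z_s) = (-13.1 + j53)/(86.9 + j53), |Γ_s| = 0.537
VSWR = (1 + |Γ_s|)/(1 − |Γ_s|)

VSWR ≈ 3.32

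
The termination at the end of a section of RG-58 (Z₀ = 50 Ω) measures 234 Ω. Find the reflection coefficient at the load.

Γ = (Z_L − Z_0)/(Z_L + Z_0) = (234 − 50)/(234 + 50) = 184/284

Γ = 0.648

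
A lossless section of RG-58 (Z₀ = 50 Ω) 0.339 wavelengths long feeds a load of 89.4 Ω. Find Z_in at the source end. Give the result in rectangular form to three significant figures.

Z_in ≈ 34.7 + j19.2 Ω

βl = 2π × 0.339 = 122°
tan(βl) = tan(122°) = -1.6
Z_in = Z_0·(Z_L + jZ_0·tanβl)/(Z_0 + jZ_L·tanβl)
     = 50·(89.4 − j79.9)/(50 − j143)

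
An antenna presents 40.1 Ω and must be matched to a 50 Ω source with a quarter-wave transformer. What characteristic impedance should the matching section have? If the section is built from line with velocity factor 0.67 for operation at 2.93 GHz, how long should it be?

Z_qwt ≈ 44.8 Ω; length ≈ 1.72 cm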